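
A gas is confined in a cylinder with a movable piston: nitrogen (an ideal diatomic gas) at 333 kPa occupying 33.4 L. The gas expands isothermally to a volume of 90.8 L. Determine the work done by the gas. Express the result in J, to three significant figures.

W ≈ 11100 J

Isothermal: W = nRT ln(V₂/V₁) = P₁V₁ ln(V₂/V₁).
P₁V₁ = (333 kPa)(33.4 L) = 11122 J.
W = 11122 × ln(90.8/33.4) = 11122 × 1
W_by_gas = 11123 J.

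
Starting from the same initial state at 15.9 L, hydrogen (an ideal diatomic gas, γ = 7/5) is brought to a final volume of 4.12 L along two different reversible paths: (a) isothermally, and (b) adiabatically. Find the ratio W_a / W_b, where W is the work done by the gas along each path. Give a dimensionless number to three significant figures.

Path (a) isothermal: W = P₁V₁ ln(V₂/V₁) → W_a/(P₁V₁) = -1.35.
Path (b) adiabatic: W = P₁V₁(1 − (V₁/V₂)^(γ−1))/(γ−1) → W_b/(P₁V₁) = -1.791.
W_a / W_b = -1.35 / -1.791 = 0.7541.

W_a / W_b ≈ 0.754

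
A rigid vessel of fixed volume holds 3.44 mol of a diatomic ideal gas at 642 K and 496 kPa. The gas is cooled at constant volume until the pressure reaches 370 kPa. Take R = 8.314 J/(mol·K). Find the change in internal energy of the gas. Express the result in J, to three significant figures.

Constant volume ⇒ W = 0, so Q = ΔU = nCᵥΔT with Cᵥ = 5R/2 = 20.79 J/(mol·K).
At constant V, T₂/T₁ = P₂/P₁ ⇒ ΔT = T₁(P₂/P₁ − 1) = 642·(370/496 − 1) = -163.1 K.
ΔU = (3.44)(20.79)(-163.1) = -11661 J.

ΔU ≈ -11700 J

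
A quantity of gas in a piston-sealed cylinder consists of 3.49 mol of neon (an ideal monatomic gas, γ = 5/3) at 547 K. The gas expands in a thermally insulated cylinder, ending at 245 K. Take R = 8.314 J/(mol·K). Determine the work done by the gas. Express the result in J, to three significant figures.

W ≈ 13100 J

Adiabatic ⇒ Q = 0, so W_by = −ΔU = nCᵥ(T₁ − T₂).
Cᵥ = 3R/2 = 12.47 J/(mol·K).
W = (3.49)(12.47)(547 − 245) = 13144 J.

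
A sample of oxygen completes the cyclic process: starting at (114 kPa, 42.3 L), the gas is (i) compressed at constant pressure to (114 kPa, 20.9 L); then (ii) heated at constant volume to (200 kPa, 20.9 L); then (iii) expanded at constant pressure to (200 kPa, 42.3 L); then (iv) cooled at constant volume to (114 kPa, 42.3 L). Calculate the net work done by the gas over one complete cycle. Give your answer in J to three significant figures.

Constant-volume legs do no work.
W(i) = (114)(20.9 − 42.3) = -2440 J; W(iii) = (200)(42.3 − 20.9) = 4280 J.
W_net = -2440 + 4280 = 1840 J (the clockwise enclosed area).

W_net ≈ 1840 J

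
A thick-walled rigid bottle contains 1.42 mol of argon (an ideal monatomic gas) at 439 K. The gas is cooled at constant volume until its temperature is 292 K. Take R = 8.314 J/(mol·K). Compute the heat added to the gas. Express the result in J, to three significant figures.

Q ≈ -2600 J

Constant volume ⇒ W = 0, so Q = ΔU = nCᵥΔT with Cᵥ = 3R/2 = 12.47 J/(mol·K).
ΔU = (1.42)(12.47)(292 − 439) = -2603 J.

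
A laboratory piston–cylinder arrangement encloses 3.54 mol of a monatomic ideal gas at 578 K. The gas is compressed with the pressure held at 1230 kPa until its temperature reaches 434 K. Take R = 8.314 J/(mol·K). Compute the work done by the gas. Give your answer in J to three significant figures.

W ≈ -4240 J

Isobaric: W = P ΔV = nR ΔT.
W = (3.54)(8.314)(434 − 578) = -4238 J.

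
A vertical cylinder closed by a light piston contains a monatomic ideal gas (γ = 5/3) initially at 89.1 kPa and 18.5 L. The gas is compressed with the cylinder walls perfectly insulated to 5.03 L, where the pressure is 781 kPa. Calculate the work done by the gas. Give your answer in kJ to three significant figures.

Adiabatic: W = (P₁V₁ − P₂V₂)/(γ − 1) with γ = 5/3.
P₁V₁ = 1648 J, P₂V₂ = 3928 J.
W = (1648 − 3928) / 0.6667 = -3420 J.

W ≈ -3.42 kJ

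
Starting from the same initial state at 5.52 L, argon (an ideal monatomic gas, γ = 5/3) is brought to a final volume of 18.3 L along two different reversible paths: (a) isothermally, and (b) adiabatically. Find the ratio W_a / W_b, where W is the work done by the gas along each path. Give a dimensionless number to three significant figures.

Path (a) isothermal: W = P₁V₁ ln(V₂/V₁) → W_a/(P₁V₁) = 1.199.
Path (b) adiabatic: W = P₁V₁(1 − (V₁/V₂)^(γ−1))/(γ−1) → W_b/(P₁V₁) = 0.8253.
W_a / W_b = 1.199 / 0.8253 = 1.452.

W_a / W_b ≈ 1.45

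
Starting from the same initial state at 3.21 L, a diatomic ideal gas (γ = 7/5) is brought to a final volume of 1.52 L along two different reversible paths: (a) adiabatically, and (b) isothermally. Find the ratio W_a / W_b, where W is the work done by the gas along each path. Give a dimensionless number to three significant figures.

Path (a) adiabatic: W = P₁V₁(1 − (V₁/V₂)^(γ−1))/(γ−1) → W_a/(P₁V₁) = -0.8714.
Path (b) isothermal: W = P₁V₁ ln(V₂/V₁) → W_b/(P₁V₁) = -0.7476.
W_a / W_b = -0.8714 / -0.7476 = 1.166.

W_a / W_b ≈ 1.17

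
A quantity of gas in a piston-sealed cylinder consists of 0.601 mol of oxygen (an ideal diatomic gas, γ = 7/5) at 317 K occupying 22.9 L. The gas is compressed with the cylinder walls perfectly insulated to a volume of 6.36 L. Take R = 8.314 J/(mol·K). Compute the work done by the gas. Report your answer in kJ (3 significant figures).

Adiabatic: TV^(γ−1) = const with γ = 7/5.
T₂ = T₁ (V₁/V₂)^(γ−1) = 317 × (22.9/6.36)^0.4 = 317 × 1.669 = 529.2 K.
W_by = nCᵥ(T₁ − T₂) = (0.601)(20.79)(317 − 529.2) = -2651 J.

W ≈ -2.65 kJ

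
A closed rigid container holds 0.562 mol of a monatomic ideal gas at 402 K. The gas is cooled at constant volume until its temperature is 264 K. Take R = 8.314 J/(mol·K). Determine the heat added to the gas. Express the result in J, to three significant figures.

Constant volume ⇒ W = 0, so Q = ΔU = nCᵥΔT with Cᵥ = 3R/2 = 12.47 J/(mol·K).
ΔU = (0.562)(12.47)(264 − 402) = -967.2 J.

Q ≈ -967 J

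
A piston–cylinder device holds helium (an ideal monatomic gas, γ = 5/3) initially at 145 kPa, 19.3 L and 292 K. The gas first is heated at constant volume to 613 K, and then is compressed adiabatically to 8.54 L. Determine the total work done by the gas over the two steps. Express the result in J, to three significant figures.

Step 1 (isochoric): W = 0 (constant volume).
After step 1: P = 304.4 kPa (V unchanged).
Step 2 (adiabatic): W = (P₁V₁ − P₂V₂)/(γ−1) = (5875 − 10117)/0.667 = -6364 J.
W_total = 0 − 6364 = -6364 J.

W_total ≈ -6360 J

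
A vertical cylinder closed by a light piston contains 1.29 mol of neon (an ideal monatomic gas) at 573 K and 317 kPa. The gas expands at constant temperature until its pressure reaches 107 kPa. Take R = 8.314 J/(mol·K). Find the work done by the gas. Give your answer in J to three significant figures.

Isothermal process: W = nRT ln(V₂/V₁) = nRT ln(P₁/P₂).
W = (1.29)(8.314)(573) × ln(317/107)
  = 6145 × ln(2.963) = 6145 × 1.086
W_by_gas = 6674 J.

W ≈ 6670 J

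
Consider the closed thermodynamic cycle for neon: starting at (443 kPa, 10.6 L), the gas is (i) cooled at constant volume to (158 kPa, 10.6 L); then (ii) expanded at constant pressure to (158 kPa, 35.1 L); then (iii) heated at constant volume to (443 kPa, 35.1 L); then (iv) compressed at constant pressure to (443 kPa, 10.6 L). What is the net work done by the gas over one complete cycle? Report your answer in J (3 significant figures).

W_net ≈ -6980 J

Constant-volume legs do no work.
W(ii) = (158)(35.1 − 10.6) = 3871 J; W(iv) = (443)(10.6 − 35.1) = -10854 J.
W_net = 3871 − 10854 = -6982 J (the counter-clockwise enclosed area).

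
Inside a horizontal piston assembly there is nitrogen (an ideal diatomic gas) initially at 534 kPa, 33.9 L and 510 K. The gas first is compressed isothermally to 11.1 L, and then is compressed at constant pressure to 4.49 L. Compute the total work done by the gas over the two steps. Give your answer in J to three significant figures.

Step 1 (isothermal): W = P₁V₁ ln(V₂/V₁) = (18103) ln(11.1/33.9) = -20211 J.
After step 1: P = 1631 kPa, V = 11.1 L, T = 510 K.
Step 2 (isobaric): W = PΔV = (1631 kPa)(4.49 − 11.1 L) = -10780 J.
W_total = -20211 − 10780 = -30991 J.

W_total ≈ -31000 J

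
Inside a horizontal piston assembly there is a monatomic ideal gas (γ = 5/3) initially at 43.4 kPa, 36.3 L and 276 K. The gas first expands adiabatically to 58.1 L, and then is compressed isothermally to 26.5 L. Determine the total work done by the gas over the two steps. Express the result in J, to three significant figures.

W_total ≈ -268 J

Step 1 (adiabatic): W = (P₁V₁ − P₂V₂)/(γ−1) = (1575 − 1151)/0.667 = 636.1 J.
After step 1: P = 19.82 kPa, V = 58.1 L, T = 201.7 K.
Step 2 (isothermal): W = P₁V₁ ln(V₂/V₁) = (1151) ln(26.5/58.1) = -903.9 J.
W_total = 636.1 − 903.9 = -267.8 J.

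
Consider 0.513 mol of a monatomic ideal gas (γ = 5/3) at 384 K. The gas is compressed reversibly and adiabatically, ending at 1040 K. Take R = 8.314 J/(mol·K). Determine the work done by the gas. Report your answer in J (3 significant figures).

Adiabatic ⇒ Q = 0, so W_by = −ΔU = nCᵥ(T₁ − T₂).
Cᵥ = 3R/2 = 12.47 J/(mol·K).
W = (0.513)(12.47)(384 − 1040) = -4197 J.

W ≈ -4200 J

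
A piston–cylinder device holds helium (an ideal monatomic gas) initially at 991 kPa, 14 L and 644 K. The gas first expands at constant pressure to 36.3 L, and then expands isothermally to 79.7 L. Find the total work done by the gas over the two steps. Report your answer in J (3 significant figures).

W_total ≈ 50400 J

Step 1 (isobaric): W = PΔV = (991 kPa)(36.3 − 14 L) = 22099 J.
After step 1: P = 991 kPa, V = 36.3 L, T = 1670 K.
Step 2 (isothermal): W = P₁V₁ ln(V₂/V₁) = (35973) ln(79.7/36.3) = 28291 J.
W_total = 22099 + 28291 = 50391 J.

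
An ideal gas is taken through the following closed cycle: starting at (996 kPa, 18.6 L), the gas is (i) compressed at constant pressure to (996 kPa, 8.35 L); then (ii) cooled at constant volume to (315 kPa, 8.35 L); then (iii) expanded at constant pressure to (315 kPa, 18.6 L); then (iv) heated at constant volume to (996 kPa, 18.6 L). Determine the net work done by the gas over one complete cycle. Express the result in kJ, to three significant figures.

Constant-volume legs do no work.
W(i) = (996)(8.35 − 18.6) = -10209 J; W(iii) = (315)(18.6 − 8.35) = 3229 J.
W_net = -10209 + 3229 = -6980 J (the counter-clockwise enclosed area).

W_net ≈ -6.98 kJ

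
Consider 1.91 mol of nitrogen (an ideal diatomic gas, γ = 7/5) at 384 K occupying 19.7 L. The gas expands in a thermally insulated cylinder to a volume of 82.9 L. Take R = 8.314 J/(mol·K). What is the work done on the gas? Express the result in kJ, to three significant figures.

W ≈ -6.66 kJ

Adiabatic: TV^(γ−1) = const with γ = 7/5.
T₂ = T₁ (V₁/V₂)^(γ−1) = 384 × (19.7/82.9)^0.4 = 384 × 0.5628 = 216.1 K.
W_by = nCᵥ(T₁ − T₂) = (1.91)(20.79)(384 − 216.1) = 6665 J.
Work on gas = −W_by = -6665 J.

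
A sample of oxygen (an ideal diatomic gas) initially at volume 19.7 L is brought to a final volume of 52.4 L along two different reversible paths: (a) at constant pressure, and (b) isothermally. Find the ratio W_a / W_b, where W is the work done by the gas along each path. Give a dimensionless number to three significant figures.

W_a / W_b ≈ 1.70

Path (a) isobaric: W = P₁(V₂ − V₁) → W_a/(P₁V₁) = 1.66.
Path (b) isothermal: W = P₁V₁ ln(V₂/V₁) → W_b/(P₁V₁) = 0.9783.
W_a / W_b = 1.66 / 0.9783 = 1.697.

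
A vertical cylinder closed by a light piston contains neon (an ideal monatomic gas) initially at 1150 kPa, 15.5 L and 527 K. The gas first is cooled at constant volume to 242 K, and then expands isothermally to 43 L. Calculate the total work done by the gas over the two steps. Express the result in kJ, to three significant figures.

W_total ≈ 8.35 kJ

Step 1 (isochoric): W = 0 (constant volume).
After step 1: P = 528.1 kPa (V unchanged).
Step 2 (isothermal): W = P₁V₁ ln(V₂/V₁) = (8185) ln(43/15.5) = 8352 J.
W_total = 0 + 8352 = 8352 J.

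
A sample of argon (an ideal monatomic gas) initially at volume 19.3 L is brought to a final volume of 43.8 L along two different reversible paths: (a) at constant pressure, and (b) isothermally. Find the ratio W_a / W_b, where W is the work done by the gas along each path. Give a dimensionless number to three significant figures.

Path (a) isobaric: W = P₁(V₂ − V₁) → W_a/(P₁V₁) = 1.269.
Path (b) isothermal: W = P₁V₁ ln(V₂/V₁) → W_b/(P₁V₁) = 0.8195.
W_a / W_b = 1.269 / 0.8195 = 1.549.

W_a / W_b ≈ 1.55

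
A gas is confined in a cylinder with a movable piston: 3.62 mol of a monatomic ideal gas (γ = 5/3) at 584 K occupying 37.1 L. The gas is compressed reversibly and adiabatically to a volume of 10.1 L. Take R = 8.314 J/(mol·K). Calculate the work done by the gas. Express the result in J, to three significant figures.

Adiabatic: TV^(γ−1) = const with γ = 5/3.
T₂ = T₁ (V₁/V₂)^(γ−1) = 584 × (37.1/10.1)^0.667 = 584 × 2.381 = 1390 K.
W_by = nCᵥ(T₁ − T₂) = (3.62)(12.47)(584 − 1390) = -36401 J.

W ≈ -36400 J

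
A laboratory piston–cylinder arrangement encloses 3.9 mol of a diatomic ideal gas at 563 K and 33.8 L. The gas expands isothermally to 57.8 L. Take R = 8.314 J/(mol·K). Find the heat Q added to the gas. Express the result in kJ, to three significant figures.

Isothermal ⇒ ΔU = 0, so Q = W = nRT ln(V₂/V₁).
Q = (3.9)(8.314)(563) ln(57.8/33.8) = 18255 × 0.5365 = 9794 J.

Q ≈ 9.79 kJ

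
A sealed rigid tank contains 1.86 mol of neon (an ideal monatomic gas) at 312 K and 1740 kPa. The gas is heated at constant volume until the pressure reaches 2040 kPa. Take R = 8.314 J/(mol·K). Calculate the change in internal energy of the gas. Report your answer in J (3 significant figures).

Constant volume ⇒ W = 0, so Q = ΔU = nCᵥΔT with Cᵥ = 3R/2 = 12.47 J/(mol·K).
At constant V, T₂/T₁ = P₂/P₁ ⇒ ΔT = T₁(P₂/P₁ − 1) = 312·(2040/1740 − 1) = 53.79 K.
ΔU = (1.86)(12.47)(53.79) = 1248 J.

ΔU ≈ 1250 J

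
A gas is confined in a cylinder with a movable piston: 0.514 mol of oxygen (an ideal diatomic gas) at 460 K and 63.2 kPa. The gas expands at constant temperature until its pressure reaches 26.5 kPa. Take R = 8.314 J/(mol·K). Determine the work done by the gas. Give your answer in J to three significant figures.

W ≈ 1710 J

Isothermal process: W = nRT ln(V₂/V₁) = nRT ln(P₁/P₂).
W = (0.514)(8.314)(460) × ln(63.2/26.5)
  = 1966 × ln(2.385) = 1966 × 0.8692
W_by_gas = 1709 J.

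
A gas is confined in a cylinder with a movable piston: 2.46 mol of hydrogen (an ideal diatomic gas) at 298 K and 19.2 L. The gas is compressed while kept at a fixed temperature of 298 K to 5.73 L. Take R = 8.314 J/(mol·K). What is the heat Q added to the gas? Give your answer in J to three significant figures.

Isothermal ⇒ ΔU = 0, so Q = W = nRT ln(V₂/V₁).
Q = (2.46)(8.314)(298) ln(5.73/19.2) = 6095 × -1.209 = -7370 J.

Q ≈ -7370 J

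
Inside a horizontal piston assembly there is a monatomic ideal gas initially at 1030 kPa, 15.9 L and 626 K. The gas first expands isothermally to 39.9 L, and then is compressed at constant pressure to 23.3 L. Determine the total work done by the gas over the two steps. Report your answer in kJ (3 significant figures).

Step 1 (isothermal): W = P₁V₁ ln(V₂/V₁) = (16377) ln(39.9/15.9) = 15068 J.
After step 1: P = 410.5 kPa, V = 39.9 L, T = 626 K.
Step 2 (isobaric): W = PΔV = (410.5 kPa)(23.3 − 39.9 L) = -6813 J.
W_total = 15068 − 6813 = 8254 J.

W_total ≈ 8.25 kJ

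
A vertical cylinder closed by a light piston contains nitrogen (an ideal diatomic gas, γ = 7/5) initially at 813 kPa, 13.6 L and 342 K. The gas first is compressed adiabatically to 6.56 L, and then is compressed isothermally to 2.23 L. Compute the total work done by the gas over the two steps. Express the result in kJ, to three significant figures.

W_total ≈ -25.3 kJ

Step 1 (adiabatic): W = (P₁V₁ − P₂V₂)/(γ−1) = (11057 − 14801)/0.4 = -9360 J.
After step 1: P = 2256 kPa, V = 6.56 L, T = 457.8 K.
Step 2 (isothermal): W = P₁V₁ ln(V₂/V₁) = (14801) ln(2.23/6.56) = -15970 J.
W_total = -9360 − 15970 = -25330 J.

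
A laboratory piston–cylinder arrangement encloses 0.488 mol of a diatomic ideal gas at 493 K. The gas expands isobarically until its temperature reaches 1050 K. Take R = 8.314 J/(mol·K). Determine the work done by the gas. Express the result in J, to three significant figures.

Isobaric: W = P ΔV = nR ΔT.
W = (0.488)(8.314)(1050 − 493) = 2260 J.

W ≈ 2260 J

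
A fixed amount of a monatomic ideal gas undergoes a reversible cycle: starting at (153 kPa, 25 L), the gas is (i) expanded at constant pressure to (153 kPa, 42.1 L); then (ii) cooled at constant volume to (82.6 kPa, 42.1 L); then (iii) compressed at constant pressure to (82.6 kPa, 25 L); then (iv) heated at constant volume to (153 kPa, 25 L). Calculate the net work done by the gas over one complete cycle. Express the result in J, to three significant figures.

W_net ≈ 1200 J

Constant-volume legs do no work.
W(i) = (153)(42.1 − 25) = 2616 J; W(iii) = (82.6)(25 − 42.1) = -1412 J.
W_net = 2616 − 1412 = 1204 J (the clockwise enclosed area).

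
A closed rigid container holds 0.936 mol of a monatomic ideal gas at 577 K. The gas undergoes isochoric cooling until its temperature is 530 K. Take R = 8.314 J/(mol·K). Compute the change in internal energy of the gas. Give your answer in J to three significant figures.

ΔU ≈ -549 J

Constant volume ⇒ W = 0, so Q = ΔU = nCᵥΔT with Cᵥ = 3R/2 = 12.47 J/(mol·K).
ΔU = (0.936)(12.47)(530 − 577) = -548.6 J.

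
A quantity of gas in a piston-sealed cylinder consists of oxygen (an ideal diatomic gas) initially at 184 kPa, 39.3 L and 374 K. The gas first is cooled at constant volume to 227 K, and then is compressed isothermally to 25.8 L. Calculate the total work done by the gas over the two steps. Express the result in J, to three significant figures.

Step 1 (isochoric): W = 0 (constant volume).
After step 1: P = 111.7 kPa (V unchanged).
Step 2 (isothermal): W = P₁V₁ ln(V₂/V₁) = (4389) ln(25.8/39.3) = -1847 J.
W_total = 0 − 1847 = -1847 J.

W_total ≈ -1850 J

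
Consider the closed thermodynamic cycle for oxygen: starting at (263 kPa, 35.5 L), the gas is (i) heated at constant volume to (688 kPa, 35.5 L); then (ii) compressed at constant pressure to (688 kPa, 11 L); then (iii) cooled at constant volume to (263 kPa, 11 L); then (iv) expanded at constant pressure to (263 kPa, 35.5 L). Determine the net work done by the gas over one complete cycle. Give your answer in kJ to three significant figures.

Constant-volume legs do no work.
W(ii) = (688)(11 − 35.5) = -16856 J; W(iv) = (263)(35.5 − 11) = 6444 J.
W_net = -16856 + 6444 = -10412 J (the counter-clockwise enclosed area).

W_net ≈ -10.4 kJ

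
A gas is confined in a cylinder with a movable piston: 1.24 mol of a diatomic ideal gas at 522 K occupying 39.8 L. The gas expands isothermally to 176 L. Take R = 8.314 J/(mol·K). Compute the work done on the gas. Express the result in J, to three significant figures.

Isothermal: W = nRT ln(V₂/V₁).
W = (1.24)(8.314)(522) × ln(176/39.8)
  = 5381 × 1.487
W_by_gas = 8000 J; work on gas = −W_by = -8000 J.

W ≈ -8000 J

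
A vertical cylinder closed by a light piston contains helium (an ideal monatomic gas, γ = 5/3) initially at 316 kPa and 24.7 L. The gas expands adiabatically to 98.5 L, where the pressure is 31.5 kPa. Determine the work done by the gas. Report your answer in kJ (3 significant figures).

Adiabatic: W = (P₁V₁ − P₂V₂)/(γ − 1) with γ = 5/3.
P₁V₁ = 7805 J, P₂V₂ = 3103 J.
W = (7805 − 3103) / 0.6667 = 7054 J.

W ≈ 7.05 kJ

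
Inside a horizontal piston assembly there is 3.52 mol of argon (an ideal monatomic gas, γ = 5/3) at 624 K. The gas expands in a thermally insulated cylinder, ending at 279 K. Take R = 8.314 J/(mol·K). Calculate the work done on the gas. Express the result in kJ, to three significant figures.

W ≈ -15.1 kJ

Adiabatic ⇒ Q = 0, so W_by = −ΔU = nCᵥ(T₁ − T₂).
Cᵥ = 3R/2 = 12.47 J/(mol·K).
W = (3.52)(12.47)(624 − 279) = 15145 J.
Work on gas = −W_by = -15145 J.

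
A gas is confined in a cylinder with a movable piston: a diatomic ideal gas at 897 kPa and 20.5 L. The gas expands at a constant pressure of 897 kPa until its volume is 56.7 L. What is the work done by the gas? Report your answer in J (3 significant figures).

Isobaric: W = P ΔV.
W = (897 kPa)(56.7 − 20.5 L) = (897)(36.2) = 32471 J.

W ≈ 32500 J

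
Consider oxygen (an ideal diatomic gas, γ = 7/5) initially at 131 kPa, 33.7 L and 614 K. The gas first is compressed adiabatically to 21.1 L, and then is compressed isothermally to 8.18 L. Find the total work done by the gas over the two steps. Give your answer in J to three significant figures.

W_total ≈ -7320 J

Step 1 (adiabatic): W = (P₁V₁ − P₂V₂)/(γ−1) = (4415 − 5324)/0.4 = -2273 J.
After step 1: P = 252.3 kPa, V = 21.1 L, T = 740.5 K.
Step 2 (isothermal): W = P₁V₁ ln(V₂/V₁) = (5324) ln(8.18/21.1) = -5045 J.
W_total = -2273 − 5045 = -7318 J.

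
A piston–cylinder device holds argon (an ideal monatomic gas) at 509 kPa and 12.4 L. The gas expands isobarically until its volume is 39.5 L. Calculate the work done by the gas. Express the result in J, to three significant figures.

W ≈ 13800 J

Isobaric: W = P ΔV.
W = (509 kPa)(39.5 − 12.4 L) = (509)(27.1) = 13794 J.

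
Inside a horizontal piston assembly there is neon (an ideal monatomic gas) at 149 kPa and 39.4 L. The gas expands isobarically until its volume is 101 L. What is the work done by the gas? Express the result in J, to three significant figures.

Isobaric: W = P ΔV.
W = (149 kPa)(101 − 39.4 L) = (149)(61.6) = 9178 J.

W ≈ 9180 J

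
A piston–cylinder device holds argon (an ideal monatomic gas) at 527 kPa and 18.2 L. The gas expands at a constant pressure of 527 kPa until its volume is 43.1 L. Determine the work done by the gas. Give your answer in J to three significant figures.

W ≈ 13100 J

Isobaric: W = P ΔV.
W = (527 kPa)(43.1 − 18.2 L) = (527)(24.9) = 13122 J.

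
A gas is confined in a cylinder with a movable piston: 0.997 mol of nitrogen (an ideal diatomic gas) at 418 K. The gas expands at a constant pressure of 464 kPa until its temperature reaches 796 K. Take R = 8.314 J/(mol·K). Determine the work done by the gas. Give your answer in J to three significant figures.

W ≈ 3130 J

Isobaric: W = P ΔV = nR ΔT.
W = (0.997)(8.314)(796 − 418) = 3133 J.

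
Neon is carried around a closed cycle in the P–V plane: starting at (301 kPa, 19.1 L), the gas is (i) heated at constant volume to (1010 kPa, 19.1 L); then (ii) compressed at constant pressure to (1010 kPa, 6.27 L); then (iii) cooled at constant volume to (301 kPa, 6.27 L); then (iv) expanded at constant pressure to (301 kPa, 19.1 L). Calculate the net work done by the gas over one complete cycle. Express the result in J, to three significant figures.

Constant-volume legs do no work.
W(ii) = (1010)(6.27 − 19.1) = -12958 J; W(iv) = (301)(19.1 − 6.27) = 3862 J.
W_net = -12958 + 3862 = -9096 J (the counter-clockwise enclosed area).

W_net ≈ -9100 J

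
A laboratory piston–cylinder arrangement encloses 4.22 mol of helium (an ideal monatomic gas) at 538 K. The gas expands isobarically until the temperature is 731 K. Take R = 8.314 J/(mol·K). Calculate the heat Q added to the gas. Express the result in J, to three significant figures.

Q ≈ 16900 J

Isobaric: W = nRΔT = (4.22)(8.314)(193) = 6771 J.
ΔU = nCᵥΔT with Cᵥ = 3R/2: ΔU = (4.22)(12.47)(193) = 10157 J.
Q = ΔU + W = 10157 + 6771 = 16929 J.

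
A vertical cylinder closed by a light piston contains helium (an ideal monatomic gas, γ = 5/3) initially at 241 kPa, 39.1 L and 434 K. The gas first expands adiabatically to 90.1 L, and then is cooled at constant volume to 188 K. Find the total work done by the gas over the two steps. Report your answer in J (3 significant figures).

W_total ≈ 6030 J

Step 1 (adiabatic): W = (P₁V₁ − P₂V₂)/(γ−1) = (9423 − 5401)/0.667 = 6033 J.
Step 2 (isochoric): W = 0 (constant volume).
W_total = 6033 + 0 = 6033 J.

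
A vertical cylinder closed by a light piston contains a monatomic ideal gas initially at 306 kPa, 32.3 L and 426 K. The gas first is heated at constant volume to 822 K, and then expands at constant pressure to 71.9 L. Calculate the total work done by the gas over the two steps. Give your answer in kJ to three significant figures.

W_total ≈ 23.4 kJ

Step 1 (isochoric): W = 0 (constant volume).
After step 1: P = 590.5 kPa (V unchanged).
Step 2 (isobaric): W = PΔV = (590.5 kPa)(71.9 − 32.3 L) = 23382 J.
W_total = 0 + 23382 = 23382 J.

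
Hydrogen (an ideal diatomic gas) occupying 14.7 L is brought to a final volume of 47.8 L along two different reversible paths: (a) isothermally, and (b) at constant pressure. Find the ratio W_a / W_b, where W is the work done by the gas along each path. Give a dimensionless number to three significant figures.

Path (a) isothermal: W = P₁V₁ ln(V₂/V₁) → W_a/(P₁V₁) = 1.179.
Path (b) isobaric: W = P₁(V₂ − V₁) → W_b/(P₁V₁) = 2.252.
W_a / W_b = 1.179 / 2.252 = 0.5237.

W_a / W_b ≈ 0.524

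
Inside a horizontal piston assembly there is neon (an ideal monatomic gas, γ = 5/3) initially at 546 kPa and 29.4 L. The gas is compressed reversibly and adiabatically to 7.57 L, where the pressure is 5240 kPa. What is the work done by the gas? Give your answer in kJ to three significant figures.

Adiabatic: W = (P₁V₁ − P₂V₂)/(γ − 1) with γ = 5/3.
P₁V₁ = 16052 J, P₂V₂ = 39667 J.
W = (16052 − 39667) / 0.6667 = -35422 J.

W ≈ -35.4 kJ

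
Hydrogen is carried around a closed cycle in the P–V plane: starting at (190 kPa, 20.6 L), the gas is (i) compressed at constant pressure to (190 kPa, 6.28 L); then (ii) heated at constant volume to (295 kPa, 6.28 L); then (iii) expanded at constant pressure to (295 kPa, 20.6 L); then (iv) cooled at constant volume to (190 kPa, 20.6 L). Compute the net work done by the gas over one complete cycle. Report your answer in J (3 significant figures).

W_net ≈ 1500 J

Constant-volume legs do no work.
W(i) = (190)(6.28 − 20.6) = -2721 J; W(iii) = (295)(20.6 − 6.28) = 4224 J.
W_net = -2721 + 4224 = 1504 J (the clockwise enclosed area).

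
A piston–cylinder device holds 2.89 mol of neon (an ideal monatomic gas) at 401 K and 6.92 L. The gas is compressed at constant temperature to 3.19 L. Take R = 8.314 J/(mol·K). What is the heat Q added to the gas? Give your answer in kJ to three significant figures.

Q ≈ -7.46 kJ

Isothermal ⇒ ΔU = 0, so Q = W = nRT ln(V₂/V₁).
Q = (2.89)(8.314)(401) ln(3.19/6.92) = 9635 × -0.7744 = -7461 J.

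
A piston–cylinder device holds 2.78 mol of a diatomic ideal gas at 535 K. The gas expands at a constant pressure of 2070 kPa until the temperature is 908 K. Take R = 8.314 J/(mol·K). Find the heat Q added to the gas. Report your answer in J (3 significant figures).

Isobaric: W = nRΔT = (2.78)(8.314)(373) = 8621 J.
ΔU = nCᵥΔT with Cᵥ = 5R/2: ΔU = (2.78)(20.79)(373) = 21553 J.
Q = ΔU + W = 21553 + 8621 = 30174 J.

Q ≈ 30200 J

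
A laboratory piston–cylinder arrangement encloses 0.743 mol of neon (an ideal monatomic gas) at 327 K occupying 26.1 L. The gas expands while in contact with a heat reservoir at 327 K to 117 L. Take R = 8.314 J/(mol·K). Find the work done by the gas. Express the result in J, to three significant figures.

Isothermal: W = nRT ln(V₂/V₁).
W = (0.743)(8.314)(327) × ln(117/26.1)
  = 2020 × 1.5
W_by_gas = 3030 J.

W ≈ 3030 J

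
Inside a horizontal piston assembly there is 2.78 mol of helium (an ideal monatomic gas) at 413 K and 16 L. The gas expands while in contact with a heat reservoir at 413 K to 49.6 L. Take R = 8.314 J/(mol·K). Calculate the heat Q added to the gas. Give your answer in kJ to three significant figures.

Q ≈ 10.8 kJ

Isothermal ⇒ ΔU = 0, so Q = W = nRT ln(V₂/V₁).
Q = (2.78)(8.314)(413) ln(49.6/16) = 9546 × 1.131 = 10800 J.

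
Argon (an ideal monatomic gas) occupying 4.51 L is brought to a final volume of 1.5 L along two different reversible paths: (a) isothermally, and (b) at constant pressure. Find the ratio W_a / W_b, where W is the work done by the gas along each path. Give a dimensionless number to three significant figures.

W_a / W_b ≈ 1.65

Path (a) isothermal: W = P₁V₁ ln(V₂/V₁) → W_a/(P₁V₁) = -1.101.
Path (b) isobaric: W = P₁(V₂ − V₁) → W_b/(P₁V₁) = -0.6674.
W_a / W_b = -1.101 / -0.6674 = 1.649.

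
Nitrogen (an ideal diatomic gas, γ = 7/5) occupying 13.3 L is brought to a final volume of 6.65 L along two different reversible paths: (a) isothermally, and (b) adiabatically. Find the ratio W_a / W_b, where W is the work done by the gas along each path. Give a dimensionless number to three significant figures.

Path (a) isothermal: W = P₁V₁ ln(V₂/V₁) → W_a/(P₁V₁) = -0.6931.
Path (b) adiabatic: W = P₁V₁(1 − (V₁/V₂)^(γ−1))/(γ−1) → W_b/(P₁V₁) = -0.7988.
W_a / W_b = -0.6931 / -0.7988 = 0.8678.

W_a / W_b ≈ 0.868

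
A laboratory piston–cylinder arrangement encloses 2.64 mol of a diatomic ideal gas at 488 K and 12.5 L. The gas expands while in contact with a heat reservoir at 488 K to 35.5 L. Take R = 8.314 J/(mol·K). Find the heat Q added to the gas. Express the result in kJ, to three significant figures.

Q ≈ 11.2 kJ

Isothermal ⇒ ΔU = 0, so Q = W = nRT ln(V₂/V₁).
Q = (2.64)(8.314)(488) ln(35.5/12.5) = 10711 × 1.044 = 11180 J.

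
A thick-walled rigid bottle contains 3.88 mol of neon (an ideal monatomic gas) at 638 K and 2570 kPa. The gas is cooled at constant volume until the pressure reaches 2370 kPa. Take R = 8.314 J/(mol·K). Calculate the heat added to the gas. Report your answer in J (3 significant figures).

Constant volume ⇒ W = 0, so Q = ΔU = nCᵥΔT with Cᵥ = 3R/2 = 12.47 J/(mol·K).
At constant V, T₂/T₁ = P₂/P₁ ⇒ ΔT = T₁(P₂/P₁ − 1) = 638·(2370/2570 − 1) = -49.65 K.
ΔU = (3.88)(12.47)(-49.65) = -2402 J.

Q ≈ -2400 J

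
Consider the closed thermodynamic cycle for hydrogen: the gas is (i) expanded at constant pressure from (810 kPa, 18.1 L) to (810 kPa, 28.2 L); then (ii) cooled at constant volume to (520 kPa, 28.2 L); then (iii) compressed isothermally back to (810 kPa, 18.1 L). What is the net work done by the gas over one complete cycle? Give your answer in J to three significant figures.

W_net ≈ 1680 J

Leg (i): W = PΔV = (810)(28.2 − 18.1) = 8181 J.
Leg (ii): W = 0.
Leg (iii): W = PᵢVᵢ ln(V_f/Vᵢ) = (14664) ln(18.1/28.2) = -6502 J.
W_net = 8181 − 6502 = 1679 J.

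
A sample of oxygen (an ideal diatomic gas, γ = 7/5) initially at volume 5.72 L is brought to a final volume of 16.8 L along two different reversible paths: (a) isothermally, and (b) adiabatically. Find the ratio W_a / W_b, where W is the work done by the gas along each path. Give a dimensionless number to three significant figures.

Path (a) isothermal: W = P₁V₁ ln(V₂/V₁) → W_a/(P₁V₁) = 1.077.
Path (b) adiabatic: W = P₁V₁(1 − (V₁/V₂)^(γ−1))/(γ−1) → W_b/(P₁V₁) = 0.8753.
W_a / W_b = 1.077 / 0.8753 = 1.231.

W_a / W_b ≈ 1.23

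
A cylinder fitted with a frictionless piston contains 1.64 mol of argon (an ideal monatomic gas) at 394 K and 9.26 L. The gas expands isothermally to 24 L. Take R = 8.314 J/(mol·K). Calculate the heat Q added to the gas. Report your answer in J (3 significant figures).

Q ≈ 5120 J

Isothermal ⇒ ΔU = 0, so Q = W = nRT ln(V₂/V₁).
Q = (1.64)(8.314)(394) ln(24/9.26) = 5372 × 0.9523 = 5116 J.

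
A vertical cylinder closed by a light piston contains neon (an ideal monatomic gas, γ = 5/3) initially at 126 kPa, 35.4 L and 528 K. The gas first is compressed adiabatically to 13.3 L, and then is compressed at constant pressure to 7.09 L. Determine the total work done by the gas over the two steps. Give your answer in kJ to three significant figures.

Step 1 (adiabatic): W = (P₁V₁ − P₂V₂)/(γ−1) = (4460 − 8567)/0.667 = -6159 J.
After step 1: P = 644.1 kPa, V = 13.3 L, T = 1014 K.
Step 2 (isobaric): W = PΔV = (644.1 kPa)(7.09 − 13.3 L) = -4000 J.
W_total = -6159 − 4000 = -10159 J.

W_total ≈ -10.2 kJ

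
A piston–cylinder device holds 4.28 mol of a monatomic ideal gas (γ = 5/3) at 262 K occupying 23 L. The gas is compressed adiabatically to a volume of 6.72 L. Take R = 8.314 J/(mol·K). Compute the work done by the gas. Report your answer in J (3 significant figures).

Adiabatic: TV^(γ−1) = const with γ = 5/3.
T₂ = T₁ (V₁/V₂)^(γ−1) = 262 × (23/6.72)^0.667 = 262 × 2.271 = 595 K.
W_by = nCᵥ(T₁ − T₂) = (4.28)(12.47)(262 − 595) = -17776 J.

W ≈ -17800 J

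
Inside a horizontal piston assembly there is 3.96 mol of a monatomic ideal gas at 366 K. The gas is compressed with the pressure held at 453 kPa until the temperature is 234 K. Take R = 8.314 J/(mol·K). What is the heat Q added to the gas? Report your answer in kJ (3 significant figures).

Q ≈ -10.9 kJ

Isobaric: W = nRΔT = (3.96)(8.314)(-132) = -4346 J.
ΔU = nCᵥΔT with Cᵥ = 3R/2: ΔU = (3.96)(12.47)(-132) = -6519 J.
Q = ΔU + W = -6519 − 4346 = -10865 J.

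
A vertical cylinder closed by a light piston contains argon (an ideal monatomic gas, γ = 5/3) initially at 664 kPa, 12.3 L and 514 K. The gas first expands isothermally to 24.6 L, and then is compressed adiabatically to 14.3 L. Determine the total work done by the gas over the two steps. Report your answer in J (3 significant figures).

Step 1 (isothermal): W = P₁V₁ ln(V₂/V₁) = (8167) ln(24.6/12.3) = 5661 J.
After step 1: P = 332 kPa, V = 24.6 L, T = 514 K.
Step 2 (adiabatic): W = (P₁V₁ − P₂V₂)/(γ−1) = (8167 − 11726)/0.667 = -5338 J.
W_total = 5661 − 5338 = 323.3 J.

W_total ≈ 323 J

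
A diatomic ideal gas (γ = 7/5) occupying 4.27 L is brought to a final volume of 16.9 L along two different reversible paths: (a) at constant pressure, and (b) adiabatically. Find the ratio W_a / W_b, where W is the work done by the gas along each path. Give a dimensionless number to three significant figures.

W_a / W_b ≈ 2.80

Path (a) isobaric: W = P₁(V₂ − V₁) → W_a/(P₁V₁) = 2.958.
Path (b) adiabatic: W = P₁V₁(1 − (V₁/V₂)^(γ−1))/(γ−1) → W_b/(P₁V₁) = 1.058.
W_a / W_b = 2.958 / 1.058 = 2.796.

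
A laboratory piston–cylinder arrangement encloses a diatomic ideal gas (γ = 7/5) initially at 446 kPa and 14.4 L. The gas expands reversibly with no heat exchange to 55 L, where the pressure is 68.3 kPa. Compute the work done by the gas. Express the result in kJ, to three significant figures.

W ≈ 6.66 kJ

Adiabatic: W = (P₁V₁ − P₂V₂)/(γ − 1) with γ = 7/5.
P₁V₁ = 6422 J, P₂V₂ = 3756 J.
W = (6422 − 3756) / 0.4 = 6665 J.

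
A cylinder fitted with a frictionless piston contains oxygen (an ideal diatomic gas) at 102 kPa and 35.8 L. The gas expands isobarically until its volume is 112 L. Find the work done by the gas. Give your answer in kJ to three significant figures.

Isobaric: W = P ΔV.
W = (102 kPa)(112 − 35.8 L) = (102)(76.2) = 7772 J.

W ≈ 7.77 kJ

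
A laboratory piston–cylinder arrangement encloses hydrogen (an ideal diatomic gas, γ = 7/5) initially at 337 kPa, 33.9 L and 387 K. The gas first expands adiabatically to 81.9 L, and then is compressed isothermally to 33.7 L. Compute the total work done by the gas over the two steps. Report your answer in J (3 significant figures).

Step 1 (adiabatic): W = (P₁V₁ − P₂V₂)/(γ−1) = (11424 − 8028)/0.4 = 8491 J.
After step 1: P = 98.02 kPa, V = 81.9 L, T = 271.9 K.
Step 2 (isothermal): W = P₁V₁ ln(V₂/V₁) = (8028) ln(33.7/81.9) = -7129 J.
W_total = 8491 − 7129 = 1363 J.

W_total ≈ 1360 J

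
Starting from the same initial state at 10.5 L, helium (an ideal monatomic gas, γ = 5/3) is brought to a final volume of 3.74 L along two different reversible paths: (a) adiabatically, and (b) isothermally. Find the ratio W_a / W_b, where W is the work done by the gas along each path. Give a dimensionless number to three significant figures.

W_a / W_b ≈ 1.44

Path (a) adiabatic: W = P₁V₁(1 − (V₁/V₂)^(γ−1))/(γ−1) → W_a/(P₁V₁) = -1.485.
Path (b) isothermal: W = P₁V₁ ln(V₂/V₁) → W_b/(P₁V₁) = -1.032.
W_a / W_b = -1.485 / -1.032 = 1.439.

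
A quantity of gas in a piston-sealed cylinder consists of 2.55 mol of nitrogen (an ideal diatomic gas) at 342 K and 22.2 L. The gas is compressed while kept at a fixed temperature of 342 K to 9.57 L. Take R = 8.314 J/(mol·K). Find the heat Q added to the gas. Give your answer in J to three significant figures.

Isothermal ⇒ ΔU = 0, so Q = W = nRT ln(V₂/V₁).
Q = (2.55)(8.314)(342) ln(9.57/22.2) = 7251 × -0.8415 = -6101 J.

Q ≈ -6100 J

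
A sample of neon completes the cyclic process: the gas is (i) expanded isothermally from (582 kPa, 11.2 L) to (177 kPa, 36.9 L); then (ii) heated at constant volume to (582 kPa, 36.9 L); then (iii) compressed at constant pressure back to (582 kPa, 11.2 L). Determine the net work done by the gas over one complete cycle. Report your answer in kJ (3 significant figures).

W_net ≈ -7.19 kJ

Leg (i): W = PᵢVᵢ ln(V_f/Vᵢ) = (6518) ln(36.9/11.2) = 7772 J.
Leg (ii): W = 0.
Leg (iii): W = PΔV = (582)(11.2 − 36.9) = -14957 J.
W_net = 7772 − 14957 = -7186 J.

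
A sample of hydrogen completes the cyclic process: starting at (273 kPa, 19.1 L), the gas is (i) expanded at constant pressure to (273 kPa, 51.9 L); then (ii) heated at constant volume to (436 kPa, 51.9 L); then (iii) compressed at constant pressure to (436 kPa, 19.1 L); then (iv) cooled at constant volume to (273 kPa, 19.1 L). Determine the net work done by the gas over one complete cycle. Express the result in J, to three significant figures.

Constant-volume legs do no work.
W(i) = (273)(51.9 − 19.1) = 8954 J; W(iii) = (436)(19.1 − 51.9) = -14301 J.
W_net = 8954 − 14301 = -5346 J (the counter-clockwise enclosed area).

W_net ≈ -5350 J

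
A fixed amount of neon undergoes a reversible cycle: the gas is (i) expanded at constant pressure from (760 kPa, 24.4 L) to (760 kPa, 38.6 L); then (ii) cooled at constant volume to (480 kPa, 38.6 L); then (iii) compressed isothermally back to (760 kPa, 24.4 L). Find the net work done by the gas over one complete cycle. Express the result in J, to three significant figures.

Leg (i): W = PΔV = (760)(38.6 − 24.4) = 10792 J.
Leg (ii): W = 0.
Leg (iii): W = PᵢVᵢ ln(V_f/Vᵢ) = (18528) ln(24.4/38.6) = -8498 J.
W_net = 10792 − 8498 = 2294 J.

W_net ≈ 2290 J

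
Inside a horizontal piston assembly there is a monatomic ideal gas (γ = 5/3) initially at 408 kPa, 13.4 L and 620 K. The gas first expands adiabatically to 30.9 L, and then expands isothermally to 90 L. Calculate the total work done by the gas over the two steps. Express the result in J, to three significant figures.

Step 1 (adiabatic): W = (P₁V₁ − P₂V₂)/(γ−1) = (5467 − 3132)/0.667 = 3502 J.
After step 1: P = 101.4 kPa, V = 30.9 L, T = 355.2 K.
Step 2 (isothermal): W = P₁V₁ ln(V₂/V₁) = (3132) ln(90/30.9) = 3349 J.
W_total = 3502 + 3349 = 6851 J.

W_total ≈ 6850 J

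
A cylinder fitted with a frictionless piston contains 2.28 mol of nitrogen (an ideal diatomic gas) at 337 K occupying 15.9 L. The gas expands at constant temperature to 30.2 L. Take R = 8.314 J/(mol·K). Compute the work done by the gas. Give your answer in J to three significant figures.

Isothermal: W = nRT ln(V₂/V₁).
W = (2.28)(8.314)(337) × ln(30.2/15.9)
  = 6388 × 0.6415
W_by_gas = 4098 J.

W ≈ 4100 J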